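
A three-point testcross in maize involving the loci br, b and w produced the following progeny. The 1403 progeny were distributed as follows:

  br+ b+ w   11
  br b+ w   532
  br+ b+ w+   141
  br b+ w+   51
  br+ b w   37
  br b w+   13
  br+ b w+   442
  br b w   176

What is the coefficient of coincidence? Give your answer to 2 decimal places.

0.88

The two most frequent reciprocal classes, br+ b w+ and br b+ w, are the parental types, so the F1 was br+ b w+ / br b+ w.
The two rarest classes, br b w+ and br+ b+ w, are the double crossovers. Comparing them with the parentals, only the br allele has switched, so br is the middle locus and the order is b – br – w.
b–br: (317 + 24)/1403 = 0.2431; br–w: (88 + 24)/1403 = 0.0798.
Expected DCO frequency = 0.2431 × 0.0798 ≈ 0.01940; observed = 24/1403 ≈ 0.01711.
Coefficient of coincidence = 0.01711/0.01940 ≈ 0.88.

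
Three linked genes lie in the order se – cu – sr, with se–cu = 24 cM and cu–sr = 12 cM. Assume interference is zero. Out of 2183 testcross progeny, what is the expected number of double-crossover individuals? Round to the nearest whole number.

63

Map distances give recombination frequencies of 0.240 and 0.120 for the two intervals.
With no interference, expected double-crossover frequency = 0.240 × 0.120 = 0.02880.
Expected number = 0.02880 × 2183 = 62.87 ≈ 63.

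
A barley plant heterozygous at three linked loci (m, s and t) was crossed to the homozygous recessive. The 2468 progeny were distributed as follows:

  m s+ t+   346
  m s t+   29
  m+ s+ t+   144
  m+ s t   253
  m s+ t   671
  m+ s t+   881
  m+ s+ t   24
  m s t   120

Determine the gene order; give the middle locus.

m

The two most frequent reciprocal classes, m s+ t and m+ s t+, are the parental types, so the F1 was m s+ t / m+ s t+.
The two rarest classes, m+ s+ t and m s t+, are the double crossovers. Comparing them with the parentals, only the m allele has switched, so m is the middle locus and the order is t – m – s.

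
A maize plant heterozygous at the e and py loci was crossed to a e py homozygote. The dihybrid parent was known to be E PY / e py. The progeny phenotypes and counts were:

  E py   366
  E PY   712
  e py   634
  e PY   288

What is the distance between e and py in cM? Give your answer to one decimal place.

32.7 cM

The recombinant classes are E py and e PY: 366 + 288 = 654.
Recombination frequency = 654/2000 = 0.3270 ≈ 32.7%, i.e. 32.7 cM.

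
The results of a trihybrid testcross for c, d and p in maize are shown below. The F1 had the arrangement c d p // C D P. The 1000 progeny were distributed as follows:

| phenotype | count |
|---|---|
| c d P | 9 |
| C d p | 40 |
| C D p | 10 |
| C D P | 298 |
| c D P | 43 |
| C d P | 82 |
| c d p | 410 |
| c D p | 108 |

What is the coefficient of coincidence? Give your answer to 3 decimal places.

0.891

The two rarest classes, c d P and C D p, are the double crossovers. Comparing them with the parentals, only the p allele has switched, so p is the middle locus and the order is d – p – c.
d–p: (190 + 19)/1000 = 0.2090; p–c: (83 + 19)/1000 = 0.1020.
Expected DCO frequency = 0.2090 × 0.1020 ≈ 0.02132; observed = 19/1000 ≈ 0.01900.
Coefficient of coincidence = 0.01900/0.02132 ≈ 0.891.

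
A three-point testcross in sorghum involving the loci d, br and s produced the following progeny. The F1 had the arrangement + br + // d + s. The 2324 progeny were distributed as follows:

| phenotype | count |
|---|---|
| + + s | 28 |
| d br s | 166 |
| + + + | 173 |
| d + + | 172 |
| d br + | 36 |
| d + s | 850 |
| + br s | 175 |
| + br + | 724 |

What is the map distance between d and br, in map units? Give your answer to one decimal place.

The two rarest classes, d br + and + + s, are the double crossovers. Comparing them with the parentals, only the d allele has switched, so d is the middle locus and the order is br – d – s.
Crossovers in the br–d interval produce the single-crossover classes + + + and d br s (173 + 166 = 339) plus the double crossovers (64).
RF(br–d) = (339 + 64) / 2324 = 403/2324 = 0.1734 → 17.3 map units.

17.3 map units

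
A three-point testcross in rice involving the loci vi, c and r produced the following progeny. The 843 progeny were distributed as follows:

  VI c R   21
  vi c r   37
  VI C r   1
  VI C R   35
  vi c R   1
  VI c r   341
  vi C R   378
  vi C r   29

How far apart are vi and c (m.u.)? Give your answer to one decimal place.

8.8 m.u.

The two most frequent reciprocal classes, VI c r and vi C R, are the parental types, so the F1 was VI c r / vi C R.
The two rarest classes, VI C r and vi c R, are the double crossovers. Comparing them with the parentals, only the c allele has switched, so c is the middle locus and the order is r – c – vi.
Crossovers in the c–vi interval produce the single-crossover classes vi c r and VI C R (37 + 35 = 72) plus the double crossovers (2).
RF(c–vi) = (72 + 2) / 843 = 74/843 = 0.0878 → 8.8 m.u.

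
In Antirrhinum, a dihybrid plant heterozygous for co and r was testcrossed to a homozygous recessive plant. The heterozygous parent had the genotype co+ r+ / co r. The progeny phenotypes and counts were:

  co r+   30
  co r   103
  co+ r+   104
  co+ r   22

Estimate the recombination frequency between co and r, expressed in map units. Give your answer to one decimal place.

The recombinant classes are co+ r and co r+: 22 + 30 = 52.
Recombination frequency = 52/259 = 0.2008 ≈ 20.1%, i.e. 20.1 map units.

20.1 map units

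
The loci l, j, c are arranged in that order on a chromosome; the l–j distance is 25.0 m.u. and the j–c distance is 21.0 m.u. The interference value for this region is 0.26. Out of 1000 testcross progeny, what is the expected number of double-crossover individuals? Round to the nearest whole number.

39

Map distances give recombination frequencies of 0.250 and 0.210 for the two intervals.
With interference 0.26 (so coincidence = 0.74), expected double-crossover frequency = 0.250 × 0.210 × 0.74 = 0.03885.
Expected number = 0.03885 × 1000 = 38.85 ≈ 39.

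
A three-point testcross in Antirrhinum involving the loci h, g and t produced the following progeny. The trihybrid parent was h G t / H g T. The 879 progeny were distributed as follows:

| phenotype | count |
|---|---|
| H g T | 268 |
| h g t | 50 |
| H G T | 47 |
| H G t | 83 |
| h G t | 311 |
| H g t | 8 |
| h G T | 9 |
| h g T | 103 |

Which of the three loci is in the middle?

The two rarest classes, h G T and H g t, are the double crossovers. Comparing them with the parentals, only the t allele has switched, so t is the middle locus and the order is g – t – h.

t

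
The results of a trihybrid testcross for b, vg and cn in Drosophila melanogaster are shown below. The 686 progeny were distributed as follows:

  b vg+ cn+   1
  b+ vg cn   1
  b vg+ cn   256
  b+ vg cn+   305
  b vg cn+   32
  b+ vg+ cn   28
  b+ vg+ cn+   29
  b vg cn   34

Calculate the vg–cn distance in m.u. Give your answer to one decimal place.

The two most frequent reciprocal classes, b+ vg cn+ and b vg+ cn, are the parental types, so the F1 was b+ vg cn+ / b vg+ cn.
The two rarest classes, b+ vg cn and b vg+ cn+, are the double crossovers. Comparing them with the parentals, only the cn allele has switched, so cn is the middle locus and the order is vg – cn – b.
Crossovers in the vg–cn interval produce the single-crossover classes b+ vg+ cn+ and b vg cn (29 + 34 = 63) plus the double crossovers (2).
RF(vg–cn) = (63 + 2) / 686 = 65/686 = 0.0948 → 9.5 m.u.

9.5 m.u.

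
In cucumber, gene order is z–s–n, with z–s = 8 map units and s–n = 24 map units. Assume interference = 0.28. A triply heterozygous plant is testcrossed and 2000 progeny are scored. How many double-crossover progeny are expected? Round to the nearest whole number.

Map distances give recombination frequencies of 0.080 and 0.240 for the two intervals.
With interference 0.28 (so coincidence = 0.72), expected double-crossover frequency = 0.080 × 0.240 × 0.72 = 0.01382.
Expected number = 0.01382 × 2000 = 27.65 ≈ 28.

28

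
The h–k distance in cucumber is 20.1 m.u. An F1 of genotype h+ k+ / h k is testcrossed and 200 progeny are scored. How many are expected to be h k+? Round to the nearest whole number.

20

A map distance of 20.1 m.u. corresponds to a recombination frequency of 0.201.
The F1 is h+ k+ / h k, so h k+ is a recombinant gamete class with expected frequency r/2 = 0.201/2 = 0.1005.
Expected number = 0.1005 × 200 = 20.10 ≈ 20.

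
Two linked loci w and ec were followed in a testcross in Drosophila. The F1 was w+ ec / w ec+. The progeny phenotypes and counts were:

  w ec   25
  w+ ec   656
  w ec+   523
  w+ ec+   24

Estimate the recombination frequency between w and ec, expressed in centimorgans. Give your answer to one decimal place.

4.0 centimorgans

The recombinant classes are w+ ec+ and w ec: 24 + 25 = 49.
Recombination frequency = 49/1228 = 0.0399 ≈ 4.0%, i.e. 4.0 centimorgans.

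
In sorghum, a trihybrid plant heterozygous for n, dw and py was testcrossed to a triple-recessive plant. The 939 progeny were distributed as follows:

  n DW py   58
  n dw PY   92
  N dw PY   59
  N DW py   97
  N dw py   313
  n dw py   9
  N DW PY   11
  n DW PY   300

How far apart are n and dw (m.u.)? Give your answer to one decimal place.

22.3 m.u.

The two most frequent reciprocal classes, n DW PY and N dw py, are the parental types, so the F1 was n DW PY / N dw py.
The two rarest classes, N DW PY and n dw py, are the double crossovers. Comparing them with the parentals, only the n allele has switched, so n is the middle locus and the order is dw – n – py.
Crossovers in the dw–n interval produce the single-crossover classes n dw PY and N DW py (92 + 97 = 189) plus the double crossovers (20).
RF(dw–n) = (189 + 20) / 939 = 209/939 = 0.2226 → 22.3 m.u.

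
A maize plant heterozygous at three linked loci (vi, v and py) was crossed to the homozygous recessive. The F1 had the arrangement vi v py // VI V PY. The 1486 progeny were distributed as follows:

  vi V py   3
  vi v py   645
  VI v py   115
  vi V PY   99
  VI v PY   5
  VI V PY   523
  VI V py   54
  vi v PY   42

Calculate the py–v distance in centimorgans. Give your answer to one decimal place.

The two rarest classes, vi V py and VI v PY, are the double crossovers. Comparing them with the parentals, only the v allele has switched, so v is the middle locus and the order is py – v – vi.
Crossovers in the py–v interval produce the single-crossover classes vi v PY and VI V py (42 + 54 = 96) plus the double crossovers (8).
RF(py–v) = (96 + 8) / 1486 = 104/1486 = 0.0700 → 7.0 centimorgans.

7.0 centimorgans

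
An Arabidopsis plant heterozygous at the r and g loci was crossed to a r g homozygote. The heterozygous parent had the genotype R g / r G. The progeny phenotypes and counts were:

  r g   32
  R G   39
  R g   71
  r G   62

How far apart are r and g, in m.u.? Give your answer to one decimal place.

The recombinant classes are R G and r g: 39 + 32 = 71.
Recombination frequency = 71/204 = 0.3480 ≈ 34.8%, i.e. 34.8 m.u.

34.8 m.u.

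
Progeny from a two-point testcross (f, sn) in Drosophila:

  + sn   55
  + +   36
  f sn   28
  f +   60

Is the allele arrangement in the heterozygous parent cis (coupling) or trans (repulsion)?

trans

The two most frequent classes are + sn (55) and f + (60); these are the parental (non-recombinant) types.
So the F1 carried + sn on one chromosome and f + on the other — the recessive alleles are on opposite chromosomes (trans / repulsion).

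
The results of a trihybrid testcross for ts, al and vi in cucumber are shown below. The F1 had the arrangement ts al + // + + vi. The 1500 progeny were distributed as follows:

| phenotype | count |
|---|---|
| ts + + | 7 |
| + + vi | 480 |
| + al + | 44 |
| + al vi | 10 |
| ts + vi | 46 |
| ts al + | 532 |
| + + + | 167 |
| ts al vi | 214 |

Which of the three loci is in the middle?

al

The two rarest classes, ts + + and + al vi, are the double crossovers. Comparing them with the parentals, only the al allele has switched, so al is the middle locus and the order is vi – al – ts.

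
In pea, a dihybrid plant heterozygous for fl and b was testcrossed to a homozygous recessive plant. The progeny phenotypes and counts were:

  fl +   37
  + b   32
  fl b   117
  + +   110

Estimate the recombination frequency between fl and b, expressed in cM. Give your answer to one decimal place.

The two most frequent classes, + + (110) and fl b (117), are the parental types, so the F1 was + + / fl b.
The recombinant classes are + b and fl +: 32 + 37 = 69.
Recombination frequency = 69/296 = 0.2331 ≈ 23.3%, i.e. 23.3 cM.

23.3 cM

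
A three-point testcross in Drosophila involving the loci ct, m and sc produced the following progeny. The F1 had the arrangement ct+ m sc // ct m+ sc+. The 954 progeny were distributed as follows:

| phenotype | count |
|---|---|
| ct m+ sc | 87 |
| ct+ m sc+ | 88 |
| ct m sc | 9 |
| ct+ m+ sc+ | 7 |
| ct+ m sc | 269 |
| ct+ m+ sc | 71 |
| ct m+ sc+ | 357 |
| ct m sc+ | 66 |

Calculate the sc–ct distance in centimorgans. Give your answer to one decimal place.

The two rarest classes, ct m sc and ct+ m+ sc+, are the double crossovers. Comparing them with the parentals, only the ct allele has switched, so ct is the middle locus and the order is sc – ct – m.
Crossovers in the sc–ct interval produce the single-crossover classes ct+ m sc+ and ct m+ sc (88 + 87 = 175) plus the double crossovers (16).
RF(sc–ct) = (175 + 16) / 954 = 191/954 = 0.2002 → 20.0 centimorgans.

20.0 centimorgans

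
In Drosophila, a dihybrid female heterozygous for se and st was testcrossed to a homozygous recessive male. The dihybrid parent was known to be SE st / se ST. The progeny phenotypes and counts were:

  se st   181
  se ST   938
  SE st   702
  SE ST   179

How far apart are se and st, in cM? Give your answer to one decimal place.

18.0 cM

The recombinant classes are SE ST and se st: 179 + 181 = 360.
Recombination frequency = 360/2000 = 0.1800 ≈ 18.0%, i.e. 18.0 cM.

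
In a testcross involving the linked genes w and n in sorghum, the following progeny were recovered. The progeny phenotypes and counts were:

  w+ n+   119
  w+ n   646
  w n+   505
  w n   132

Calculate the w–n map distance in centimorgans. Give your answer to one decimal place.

17.9 centimorgans

The two most frequent classes, w+ n (646) and w n+ (505), are the parental types, so the F1 was w+ n / w n+.
The recombinant classes are w+ n+ and w n: 119 + 132 = 251.
Recombination frequency = 251/1402 = 0.1790 ≈ 17.9%, i.e. 17.9 centimorgans.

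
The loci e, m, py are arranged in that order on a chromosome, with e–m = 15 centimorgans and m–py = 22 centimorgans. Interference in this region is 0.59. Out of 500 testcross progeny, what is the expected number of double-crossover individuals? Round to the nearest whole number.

7

Map distances give recombination frequencies of 0.150 and 0.220 for the two intervals.
With interference 0.59 (so coincidence = 0.41), expected double-crossover frequency = 0.150 × 0.220 × 0.41 = 0.01353.
Expected number = 0.01353 × 500 = 6.77 ≈ 7.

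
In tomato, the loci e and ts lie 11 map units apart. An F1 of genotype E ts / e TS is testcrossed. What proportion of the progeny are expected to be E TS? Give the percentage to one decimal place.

A map distance of 11 map units corresponds to a recombination frequency of 0.110.
The F1 is E ts / e TS, so E TS is a recombinant gamete class with expected frequency r/2 = 0.110/2 = 0.0550.
That is 0.0550 = 5.5% of the progeny.

5.5%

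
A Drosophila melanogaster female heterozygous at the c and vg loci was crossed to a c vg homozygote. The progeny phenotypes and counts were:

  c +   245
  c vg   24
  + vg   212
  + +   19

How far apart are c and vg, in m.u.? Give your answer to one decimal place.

The two most frequent classes, + vg (212) and c + (245), are the parental types, so the F1 was + vg / c +.
The recombinant classes are + + and c vg: 19 + 24 = 43.
Recombination frequency = 43/500 = 0.0860 ≈ 8.6%, i.e. 8.6 m.u.

8.6 m.u.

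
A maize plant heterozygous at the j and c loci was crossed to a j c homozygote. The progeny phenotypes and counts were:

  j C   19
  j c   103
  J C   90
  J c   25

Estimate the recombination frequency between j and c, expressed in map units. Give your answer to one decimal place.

The two most frequent classes, J C (90) and j c (103), are the parental types, so the F1 was J C / j c.
The recombinant classes are J c and j C: 25 + 19 = 44.
Recombination frequency = 44/237 = 0.1857 ≈ 18.6%, i.e. 18.6 map units.

18.6 map units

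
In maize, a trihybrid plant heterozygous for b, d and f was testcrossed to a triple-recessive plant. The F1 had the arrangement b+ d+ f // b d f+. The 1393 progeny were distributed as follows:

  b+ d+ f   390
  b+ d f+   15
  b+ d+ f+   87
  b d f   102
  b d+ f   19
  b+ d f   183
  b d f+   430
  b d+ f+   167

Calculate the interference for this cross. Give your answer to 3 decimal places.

The two rarest classes, b d+ f and b+ d f+, are the double crossovers. Comparing them with the parentals, only the b allele has switched, so b is the middle locus and the order is f – b – d.
f–b: (189 + 34)/1393 = 0.1601; b–d: (350 + 34)/1393 = 0.2757.
Expected DCO frequency = 0.1601 × 0.2757 ≈ 0.04414; observed = 34/1393 ≈ 0.02441.
Coefficient of coincidence = 0.02441/0.04414 ≈ 0.553; interference = 1 − 0.553 = 0.447.

0.447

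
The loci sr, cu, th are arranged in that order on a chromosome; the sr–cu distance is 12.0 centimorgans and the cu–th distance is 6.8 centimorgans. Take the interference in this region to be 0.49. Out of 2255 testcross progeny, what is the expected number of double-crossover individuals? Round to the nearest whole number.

Map distances give recombination frequencies of 0.120 and 0.068 for the two intervals.
With interference 0.49 (so coincidence = 0.51), expected double-crossover frequency = 0.120 × 0.068 × 0.51 = 0.00416.
Expected number = 0.00416 × 2255 = 9.38 ≈ 9.

9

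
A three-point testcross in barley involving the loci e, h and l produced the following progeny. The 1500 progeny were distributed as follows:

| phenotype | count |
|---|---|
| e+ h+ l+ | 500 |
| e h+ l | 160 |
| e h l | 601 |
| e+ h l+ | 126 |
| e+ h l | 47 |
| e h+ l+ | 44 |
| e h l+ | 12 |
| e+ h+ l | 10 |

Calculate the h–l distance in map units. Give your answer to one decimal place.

20.5 map units

The two most frequent reciprocal classes, e h l and e+ h+ l+, are the parental types, so the F1 was e h l / e+ h+ l+.
The two rarest classes, e h l+ and e+ h+ l, are the double crossovers. Comparing them with the parentals, only the l allele has switched, so l is the middle locus and the order is h – l – e.
Crossovers in the h–l interval produce the single-crossover classes e h+ l and e+ h l+ (160 + 126 = 286) plus the double crossovers (22).
RF(h–l) = (286 + 22) / 1500 = 308/1500 = 0.2053 → 20.5 map units.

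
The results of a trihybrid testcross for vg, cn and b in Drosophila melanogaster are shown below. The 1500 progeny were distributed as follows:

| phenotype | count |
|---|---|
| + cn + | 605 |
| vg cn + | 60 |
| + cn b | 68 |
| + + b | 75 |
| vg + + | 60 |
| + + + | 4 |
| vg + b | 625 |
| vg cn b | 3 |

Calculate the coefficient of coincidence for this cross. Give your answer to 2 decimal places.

0.55

The two most frequent reciprocal classes, vg + b and + cn +, are the parental types, so the F1 was vg + b / + cn +.
The two rarest classes, vg cn b and + + +, are the double crossovers. Comparing them with the parentals, only the cn allele has switched, so cn is the middle locus and the order is b – cn – vg.
b–cn: (128 + 7)/1500 = 0.0900; cn–vg: (135 + 7)/1500 = 0.0947.
Expected DCO frequency = 0.0900 × 0.0947 ≈ 0.00852; observed = 7/1500 ≈ 0.00467.
Coefficient of coincidence = 0.00467/0.00852 ≈ 0.55.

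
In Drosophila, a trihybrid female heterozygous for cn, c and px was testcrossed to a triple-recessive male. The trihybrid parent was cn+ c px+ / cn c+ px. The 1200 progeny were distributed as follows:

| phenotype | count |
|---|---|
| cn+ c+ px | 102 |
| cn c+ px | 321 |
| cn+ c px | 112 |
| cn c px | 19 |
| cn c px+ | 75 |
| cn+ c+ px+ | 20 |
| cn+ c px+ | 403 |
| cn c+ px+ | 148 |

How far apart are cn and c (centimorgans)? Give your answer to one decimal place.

18.0 centimorgans

The two rarest classes, cn+ c+ px+ and cn c px, are the double crossovers. Comparing them with the parentals, only the c allele has switched, so c is the middle locus and the order is px – c – cn.
Crossovers in the c–cn interval produce the single-crossover classes cn c px+ and cn+ c+ px (75 + 102 = 177) plus the double crossovers (39).
RF(c–cn) = (177 + 39) / 1200 = 216/1200 = 0.1800 → 18.0 centimorgans.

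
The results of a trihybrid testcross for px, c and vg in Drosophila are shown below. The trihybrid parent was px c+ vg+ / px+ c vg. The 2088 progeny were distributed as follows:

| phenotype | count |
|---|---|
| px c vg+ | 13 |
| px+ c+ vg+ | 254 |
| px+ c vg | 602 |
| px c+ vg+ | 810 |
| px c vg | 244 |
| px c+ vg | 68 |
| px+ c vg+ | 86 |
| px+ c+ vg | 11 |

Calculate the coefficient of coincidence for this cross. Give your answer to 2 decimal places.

The two rarest classes, px c vg+ and px+ c+ vg, are the double crossovers. Comparing them with the parentals, only the c allele has switched, so c is the middle locus and the order is px – c – vg.
px–c: (498 + 24)/2088 = 0.2500; c–vg: (154 + 24)/2088 = 0.0852.
Expected DCO frequency = 0.2500 × 0.0852 ≈ 0.02130; observed = 24/2088 ≈ 0.01149.
Coefficient of coincidence = 0.01149/0.02130 ≈ 0.54.

0.54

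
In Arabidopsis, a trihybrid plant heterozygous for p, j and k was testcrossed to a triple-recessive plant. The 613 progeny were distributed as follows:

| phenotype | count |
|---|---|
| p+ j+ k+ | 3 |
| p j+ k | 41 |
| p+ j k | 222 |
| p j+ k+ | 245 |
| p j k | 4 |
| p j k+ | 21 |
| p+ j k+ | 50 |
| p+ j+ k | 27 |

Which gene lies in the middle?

p

The two most frequent reciprocal classes, p j+ k+ and p+ j k, are the parental types, so the F1 was p j+ k+ / p+ j k.
The two rarest classes, p+ j+ k+ and p j k, are the double crossovers. Comparing them with the parentals, only the p allele has switched, so p is the middle locus and the order is j – p – k.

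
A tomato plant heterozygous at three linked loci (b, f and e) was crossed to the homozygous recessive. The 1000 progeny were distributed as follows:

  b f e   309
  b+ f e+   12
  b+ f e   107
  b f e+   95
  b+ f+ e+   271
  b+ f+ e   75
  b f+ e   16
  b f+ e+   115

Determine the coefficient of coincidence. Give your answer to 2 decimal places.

0.57

The two most frequent reciprocal classes, b+ f+ e+ and b f e, are the parental types, so the F1 was b+ f+ e+ / b f e.
The two rarest classes, b+ f e+ and b f+ e, are the double crossovers. Comparing them with the parentals, only the f allele has switched, so f is the middle locus and the order is b – f – e.
b–f: (222 + 28)/1000 = 0.2500; f–e: (170 + 28)/1000 = 0.1980.
Expected DCO frequency = 0.2500 × 0.1980 ≈ 0.04950; observed = 28/1000 ≈ 0.02800.
Coefficient of coincidence = 0.02800/0.04950 ≈ 0.57.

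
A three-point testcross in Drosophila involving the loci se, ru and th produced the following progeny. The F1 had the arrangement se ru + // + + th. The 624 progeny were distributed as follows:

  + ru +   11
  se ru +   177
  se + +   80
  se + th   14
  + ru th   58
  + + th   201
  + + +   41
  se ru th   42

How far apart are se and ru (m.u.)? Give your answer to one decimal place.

26.1 m.u.

The two rarest classes, + ru + and se + th, are the double crossovers. Comparing them with the parentals, only the se allele has switched, so se is the middle locus and the order is th – se – ru.
Crossovers in the se–ru interval produce the single-crossover classes se + + and + ru th (80 + 58 = 138) plus the double crossovers (25).
RF(se–ru) = (138 + 25) / 624 = 163/624 = 0.2612 → 26.1 m.u.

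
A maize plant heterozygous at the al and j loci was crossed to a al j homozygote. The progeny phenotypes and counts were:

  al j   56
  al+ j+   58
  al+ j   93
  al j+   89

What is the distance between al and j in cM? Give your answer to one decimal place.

The two most frequent classes, al+ j (93) and al j+ (89), are the parental types, so the F1 was al+ j / al j+.
The recombinant classes are al+ j+ and al j: 58 + 56 = 114.
Recombination frequency = 114/296 = 0.3851 ≈ 38.5%, i.e. 38.5 cM.

38.5 cM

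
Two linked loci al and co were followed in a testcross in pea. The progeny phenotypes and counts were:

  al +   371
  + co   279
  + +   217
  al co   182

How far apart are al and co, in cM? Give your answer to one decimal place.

38.0 cM

The two most frequent classes, + co (279) and al + (371), are the parental types, so the F1 was + co / al +.
The recombinant classes are + + and al co: 217 + 182 = 399.
Recombination frequency = 399/1049 = 0.3804 ≈ 38.0%, i.e. 38.0 cM.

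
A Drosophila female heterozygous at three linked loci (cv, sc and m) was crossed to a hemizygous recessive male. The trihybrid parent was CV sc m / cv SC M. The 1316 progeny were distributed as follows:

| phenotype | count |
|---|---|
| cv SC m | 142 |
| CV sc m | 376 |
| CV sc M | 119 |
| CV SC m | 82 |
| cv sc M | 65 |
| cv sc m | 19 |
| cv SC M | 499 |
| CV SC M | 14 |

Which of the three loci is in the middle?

The two rarest classes, cv sc m and CV SC M, are the double crossovers. Comparing them with the parentals, only the cv allele has switched, so cv is the middle locus and the order is m – cv – sc.

cv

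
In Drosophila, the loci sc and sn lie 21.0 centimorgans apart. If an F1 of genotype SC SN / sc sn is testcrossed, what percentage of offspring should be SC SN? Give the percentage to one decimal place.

39.5%

A map distance of 21.0 centimorgans corresponds to a recombination frequency of 0.210.
The F1 is SC SN / sc sn, so SC SN is a parental gamete class with expected frequency (1 − r)/2 = 0.790/2 = 0.3950.
That is 0.3950 = 39.5% of the progeny.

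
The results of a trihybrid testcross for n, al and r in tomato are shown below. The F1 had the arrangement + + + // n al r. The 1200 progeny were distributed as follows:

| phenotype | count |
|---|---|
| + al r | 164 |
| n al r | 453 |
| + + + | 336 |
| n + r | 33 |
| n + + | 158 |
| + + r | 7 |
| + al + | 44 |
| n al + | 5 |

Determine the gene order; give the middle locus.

The two rarest classes, + + r and n al +, are the double crossovers. Comparing them with the parentals, only the r allele has switched, so r is the middle locus and the order is n – r – al.

r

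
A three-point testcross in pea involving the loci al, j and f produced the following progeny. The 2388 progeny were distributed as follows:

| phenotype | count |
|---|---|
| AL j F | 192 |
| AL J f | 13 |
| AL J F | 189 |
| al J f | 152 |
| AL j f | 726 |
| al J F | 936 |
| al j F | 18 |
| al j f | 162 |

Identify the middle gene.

The two most frequent reciprocal classes, al J F and AL j f, are the parental types, so the F1 was al J F / AL j f.
The two rarest classes, al j F and AL J f, are the double crossovers. Comparing them with the parentals, only the j allele has switched, so j is the middle locus and the order is f – j – al.

j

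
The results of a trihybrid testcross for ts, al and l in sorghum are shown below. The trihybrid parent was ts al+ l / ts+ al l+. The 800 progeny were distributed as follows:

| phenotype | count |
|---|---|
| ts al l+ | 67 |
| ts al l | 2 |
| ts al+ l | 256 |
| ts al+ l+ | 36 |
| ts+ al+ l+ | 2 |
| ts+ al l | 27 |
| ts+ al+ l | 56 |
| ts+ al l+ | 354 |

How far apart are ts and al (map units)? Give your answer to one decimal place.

The two rarest classes, ts al l and ts+ al+ l+, are the double crossovers. Comparing them with the parentals, only the al allele has switched, so al is the middle locus and the order is l – al – ts.
Crossovers in the al–ts interval produce the single-crossover classes ts+ al+ l and ts al l+ (56 + 67 = 123) plus the double crossovers (4).
RF(al–ts) = (123 + 4) / 800 = 127/800 = 0.1588 → 15.9 map units.

15.9 map units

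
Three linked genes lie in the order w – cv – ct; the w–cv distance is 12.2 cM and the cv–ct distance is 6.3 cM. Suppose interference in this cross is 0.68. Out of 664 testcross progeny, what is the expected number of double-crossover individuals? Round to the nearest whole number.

Map distances give recombination frequencies of 0.122 and 0.063 for the two intervals.
With interference 0.68 (so coincidence = 0.32), expected double-crossover frequency = 0.122 × 0.063 × 0.32 = 0.00246.
Expected number = 0.00246 × 664 = 1.63 ≈ 2.

2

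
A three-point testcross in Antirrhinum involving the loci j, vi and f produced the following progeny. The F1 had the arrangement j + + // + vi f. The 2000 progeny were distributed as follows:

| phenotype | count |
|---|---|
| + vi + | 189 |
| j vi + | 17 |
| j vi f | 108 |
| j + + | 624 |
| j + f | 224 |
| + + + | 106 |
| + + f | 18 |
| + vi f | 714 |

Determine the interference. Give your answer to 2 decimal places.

0.37

The two rarest classes, j vi + and + + f, are the double crossovers. Comparing them with the parentals, only the vi allele has switched, so vi is the middle locus and the order is j – vi – f.
j–vi: (214 + 35)/2000 = 0.1245; vi–f: (413 + 35)/2000 = 0.2240.
Expected DCO frequency = 0.1245 × 0.2240 ≈ 0.02789; observed = 35/2000 ≈ 0.01750.
Coefficient of coincidence = 0.01750/0.02789 ≈ 0.63; interference = 1 − 0.63 = 0.37.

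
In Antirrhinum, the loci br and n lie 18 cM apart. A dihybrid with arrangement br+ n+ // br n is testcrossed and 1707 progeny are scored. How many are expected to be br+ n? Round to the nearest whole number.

154

A map distance of 18 cM corresponds to a recombination frequency of 0.180.
The F1 is br+ n+ / br n, so br+ n is a recombinant gamete class with expected frequency r/2 = 0.180/2 = 0.0900.
Expected number = 0.0900 × 1707 = 153.63 ≈ 154.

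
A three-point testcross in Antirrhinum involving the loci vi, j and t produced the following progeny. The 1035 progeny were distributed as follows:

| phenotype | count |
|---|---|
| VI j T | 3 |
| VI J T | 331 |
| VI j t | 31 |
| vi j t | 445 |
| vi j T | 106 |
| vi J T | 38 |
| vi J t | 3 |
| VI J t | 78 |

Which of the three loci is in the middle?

The two most frequent reciprocal classes, vi j t and VI J T, are the parental types, so the F1 was vi j t / VI J T.
The two rarest classes, vi J t and VI j T, are the double crossovers. Comparing them with the parentals, only the j allele has switched, so j is the middle locus and the order is vi – j – t.

j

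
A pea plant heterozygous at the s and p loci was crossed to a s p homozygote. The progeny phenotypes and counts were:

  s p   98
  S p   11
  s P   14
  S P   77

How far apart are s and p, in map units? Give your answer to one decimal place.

12.5 map units

The two most frequent classes, S P (77) and s p (98), are the parental types, so the F1 was S P / s p.
The recombinant classes are S p and s P: 11 + 14 = 25.
Recombination frequency = 25/200 = 0.1250 ≈ 12.5%, i.e. 12.5 map units.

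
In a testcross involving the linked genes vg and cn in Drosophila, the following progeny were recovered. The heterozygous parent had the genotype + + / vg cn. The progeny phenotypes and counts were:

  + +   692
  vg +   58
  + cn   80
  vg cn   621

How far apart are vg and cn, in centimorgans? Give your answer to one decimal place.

9.5 centimorgans

The recombinant classes are + cn and vg +: 80 + 58 = 138.
Recombination frequency = 138/1451 = 0.0951 ≈ 9.5%, i.e. 9.5 centimorgans.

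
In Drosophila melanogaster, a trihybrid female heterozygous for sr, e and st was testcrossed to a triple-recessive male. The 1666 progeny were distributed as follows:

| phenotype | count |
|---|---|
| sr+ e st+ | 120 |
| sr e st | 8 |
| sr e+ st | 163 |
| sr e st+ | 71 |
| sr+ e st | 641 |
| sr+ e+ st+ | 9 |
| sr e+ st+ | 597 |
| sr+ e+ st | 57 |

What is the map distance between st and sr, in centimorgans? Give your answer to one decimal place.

18.0 centimorgans

The two most frequent reciprocal classes, sr+ e st and sr e+ st+, are the parental types, so the F1 was sr+ e st / sr e+ st+.
The two rarest classes, sr e st and sr+ e+ st+, are the double crossovers. Comparing them with the parentals, only the sr allele has switched, so sr is the middle locus and the order is e – sr – st.
Crossovers in the sr–st interval produce the single-crossover classes sr+ e st+ and sr e+ st (120 + 163 = 283) plus the double crossovers (17).
RF(sr–st) = (283 + 17) / 1666 = 300/1666 = 0.1801 → 18.0 centimorgans.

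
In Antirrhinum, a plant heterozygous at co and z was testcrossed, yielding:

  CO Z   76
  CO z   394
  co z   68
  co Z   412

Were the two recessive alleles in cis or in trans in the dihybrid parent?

The two most frequent classes are CO z (394) and co Z (412); these are the parental (non-recombinant) types.
So the F1 carried CO z on one chromosome and co Z on the other — the recessive alleles are on opposite chromosomes (trans / repulsion).

trans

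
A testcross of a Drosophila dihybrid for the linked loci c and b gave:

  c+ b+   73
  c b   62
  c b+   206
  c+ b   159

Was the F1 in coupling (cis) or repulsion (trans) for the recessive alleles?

trans

The two most frequent classes are c+ b (159) and c b+ (206); these are the parental (non-recombinant) types.
So the F1 carried c+ b on one chromosome and c b+ on the other — the recessive alleles are on opposite chromosomes (trans / repulsion).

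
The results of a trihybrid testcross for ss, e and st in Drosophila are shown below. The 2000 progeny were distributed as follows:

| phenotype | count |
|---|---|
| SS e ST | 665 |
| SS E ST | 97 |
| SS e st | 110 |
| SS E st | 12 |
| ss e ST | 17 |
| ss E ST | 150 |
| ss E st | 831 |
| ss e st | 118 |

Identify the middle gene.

ss

The two most frequent reciprocal classes, SS e ST and ss E st, are the parental types, so the F1 was SS e ST / ss E st.
The two rarest classes, ss e ST and SS E st, are the double crossovers. Comparing them with the parentals, only the ss allele has switched, so ss is the middle locus and the order is st – ss – e.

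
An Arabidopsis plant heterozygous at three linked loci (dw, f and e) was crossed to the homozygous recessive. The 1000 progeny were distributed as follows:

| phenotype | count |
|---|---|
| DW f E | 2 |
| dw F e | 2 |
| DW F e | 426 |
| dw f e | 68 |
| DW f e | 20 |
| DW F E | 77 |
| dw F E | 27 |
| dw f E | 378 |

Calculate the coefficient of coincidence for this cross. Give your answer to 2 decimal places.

0.53

The two most frequent reciprocal classes, dw f E and DW F e, are the parental types, so the F1 was dw f E / DW F e.
The two rarest classes, DW f E and dw F e, are the double crossovers. Comparing them with the parentals, only the dw allele has switched, so dw is the middle locus and the order is f – dw – e.
f–dw: (47 + 4)/1000 = 0.0510; dw–e: (145 + 4)/1000 = 0.1490.
Expected DCO frequency = 0.0510 × 0.1490 ≈ 0.00760; observed = 4/1000 ≈ 0.00400.
Coefficient of coincidence = 0.00400/0.00760 ≈ 0.53.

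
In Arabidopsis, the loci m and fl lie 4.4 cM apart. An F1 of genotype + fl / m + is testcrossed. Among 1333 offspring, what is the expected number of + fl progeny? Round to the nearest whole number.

637

A map distance of 4.4 cM corresponds to a recombination frequency of 0.044.
The F1 is + fl / m +, so + fl is a parental gamete class with expected frequency (1 − r)/2 = 0.956/2 = 0.4780.
Expected number = 0.4780 × 1333 = 637.17 ≈ 637.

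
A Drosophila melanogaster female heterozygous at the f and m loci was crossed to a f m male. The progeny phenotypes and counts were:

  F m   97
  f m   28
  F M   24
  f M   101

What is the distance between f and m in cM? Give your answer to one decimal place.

20.8 cM

The two most frequent classes, F m (97) and f M (101), are the parental types, so the F1 was F m / f M.
The recombinant classes are F M and f m: 24 + 28 = 52.
Recombination frequency = 52/250 = 0.2080 ≈ 20.8%, i.e. 20.8 cM.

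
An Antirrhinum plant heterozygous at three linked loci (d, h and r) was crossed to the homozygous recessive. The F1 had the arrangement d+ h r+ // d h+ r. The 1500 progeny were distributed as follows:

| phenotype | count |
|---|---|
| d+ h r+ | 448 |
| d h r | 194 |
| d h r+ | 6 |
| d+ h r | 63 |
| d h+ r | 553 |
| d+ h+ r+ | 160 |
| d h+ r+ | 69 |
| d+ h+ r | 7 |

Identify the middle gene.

d

The two rarest classes, d h r+ and d+ h+ r, are the double crossovers. Comparing them with the parentals, only the d allele has switched, so d is the middle locus and the order is h – d – r.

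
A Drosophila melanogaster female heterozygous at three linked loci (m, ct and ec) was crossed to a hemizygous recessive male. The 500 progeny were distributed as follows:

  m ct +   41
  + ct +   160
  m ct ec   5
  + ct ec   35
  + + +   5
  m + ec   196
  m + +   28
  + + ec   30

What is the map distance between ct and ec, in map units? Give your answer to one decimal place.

The two most frequent reciprocal classes, + ct + and m + ec, are the parental types, so the F1 was + ct + / m + ec.
The two rarest classes, + + + and m ct ec, are the double crossovers. Comparing them with the parentals, only the ct allele has switched, so ct is the middle locus and the order is m – ct – ec.
Crossovers in the ct–ec interval produce the single-crossover classes + ct ec and m + + (35 + 28 = 63) plus the double crossovers (10).
RF(ct–ec) = (63 + 10) / 500 = 73/500 = 0.1460 → 14.6 map units.

14.6 map units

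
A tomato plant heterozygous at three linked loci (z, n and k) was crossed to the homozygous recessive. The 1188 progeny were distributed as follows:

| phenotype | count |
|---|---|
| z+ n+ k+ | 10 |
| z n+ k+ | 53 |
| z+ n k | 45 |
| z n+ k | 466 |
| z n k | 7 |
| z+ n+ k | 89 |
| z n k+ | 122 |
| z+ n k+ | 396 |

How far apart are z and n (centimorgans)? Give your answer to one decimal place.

The two most frequent reciprocal classes, z+ n k+ and z n+ k, are the parental types, so the F1 was z+ n k+ / z n+ k.
The two rarest classes, z+ n+ k+ and z n k, are the double crossovers. Comparing them with the parentals, only the n allele has switched, so n is the middle locus and the order is k – n – z.
Crossovers in the n–z interval produce the single-crossover classes z n k+ and z+ n+ k (122 + 89 = 211) plus the double crossovers (17).
RF(n–z) = (211 + 17) / 1188 = 228/1188 = 0.1919 → 19.2 centimorgans.

19.2 centimorgans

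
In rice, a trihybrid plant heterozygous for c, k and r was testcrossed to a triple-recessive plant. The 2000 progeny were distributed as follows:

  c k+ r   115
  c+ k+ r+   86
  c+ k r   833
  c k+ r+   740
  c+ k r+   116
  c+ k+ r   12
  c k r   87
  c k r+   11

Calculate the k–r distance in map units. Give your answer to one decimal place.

The two most frequent reciprocal classes, c+ k r and c k+ r+, are the parental types, so the F1 was c+ k r / c k+ r+.
The two rarest classes, c+ k+ r and c k r+, are the double crossovers. Comparing them with the parentals, only the k allele has switched, so k is the middle locus and the order is c – k – r.
Crossovers in the k–r interval produce the single-crossover classes c+ k r+ and c k+ r (116 + 115 = 231) plus the double crossovers (23).
RF(k–r) = (231 + 23) / 2000 = 254/2000 = 0.1270 → 12.7 map units.

12.7 map units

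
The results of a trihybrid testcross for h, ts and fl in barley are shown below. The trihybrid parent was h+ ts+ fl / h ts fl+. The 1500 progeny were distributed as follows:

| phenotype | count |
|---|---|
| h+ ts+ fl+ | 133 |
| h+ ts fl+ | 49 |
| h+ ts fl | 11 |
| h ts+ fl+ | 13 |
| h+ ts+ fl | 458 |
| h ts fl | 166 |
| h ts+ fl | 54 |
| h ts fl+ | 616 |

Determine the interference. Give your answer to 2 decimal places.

0.12

The two rarest classes, h+ ts fl and h ts+ fl+, are the double crossovers. Comparing them with the parentals, only the ts allele has switched, so ts is the middle locus and the order is h – ts – fl.
h–ts: (103 + 24)/1500 = 0.0847; ts–fl: (299 + 24)/1500 = 0.2153.
Expected DCO frequency = 0.0847 × 0.2153 ≈ 0.01824; observed = 24/1500 ≈ 0.01600.
Coefficient of coincidence = 0.01600/0.01824 ≈ 0.88; interference = 1 − 0.88 = 0.12.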